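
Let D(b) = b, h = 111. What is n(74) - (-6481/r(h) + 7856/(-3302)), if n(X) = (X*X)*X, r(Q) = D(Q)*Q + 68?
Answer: 49045017211/121031 ≈ 4.0523e+5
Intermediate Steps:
r(Q) = 68 + Q**2 (r(Q) = Q*Q + 68 = Q**2 + 68 = 68 + Q**2)
n(X) = X**3 (n(X) = X**2*X = X**3)
n(74) - (-6481/r(h) + 7856/(-3302)) = 74**3 - (-6481/(68 + 111**2) + 7856/(-3302)) = 405224 - (-6481/(68 + 12321) + 7856*(-1/3302)) = 405224 - (-6481/12389 - 3928/1651) = 405224 - 1*(-351267/121031) = 405224 + 351267/121031 = 49045017211/121031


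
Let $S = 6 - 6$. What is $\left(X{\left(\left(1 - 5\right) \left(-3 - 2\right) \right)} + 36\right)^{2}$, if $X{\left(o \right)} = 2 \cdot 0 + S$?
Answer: $1296$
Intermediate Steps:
$S = 0$ ($S = 6 - 6 = 0$)
$X{\left(o \right)} = 0$ ($X{\left(o \right)} = 2 \cdot 0 + 0 = 0 + 0 = 0$)
$\left(X{\left(\left(1 - 5\right) \left(-3 - 2\right) \right)} + 36\right)^{2} = \left(0 + 36\right)^{2} = 36^{2} = 1296$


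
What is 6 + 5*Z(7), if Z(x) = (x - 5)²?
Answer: 26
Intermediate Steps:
Z(x) = (-5 + x)²
6 + 5*Z(7) = 6 + 5*(-5 + 7)² = 6 + 5*2² = 6 + 5*4 = 6 + 20 = 26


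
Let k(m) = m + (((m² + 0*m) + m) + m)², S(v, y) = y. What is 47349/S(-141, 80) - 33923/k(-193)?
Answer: 4021352104949/6794402880 ≈ 591.86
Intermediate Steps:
k(m) = m + (m² + 2*m)² (k(m) = m + (((m² + 0) + m) + m)² = m + ((m² + m) + m)² = m + ((m + m²) + m)² = m + (m² + 2*m)²)
47349/S(-141, 80) - 33923/k(-193) = 47349/80 - 33923*(-1/(193*(1 - 193*(2 - 193)²))) = 47349*(1/80) - 33923*(-1/(193*(1 - 193*(-191)²))) = 47349/80 - 33923*(-1/(193*(1 - 193*36481))) = 47349/80 - 33923*(-1/(193*(1 - 7040833))) = 47349/80 - 33923/((-193*(-7040832))) = 47349/80 - 33923/1358880576 = 4021352104949/6794402880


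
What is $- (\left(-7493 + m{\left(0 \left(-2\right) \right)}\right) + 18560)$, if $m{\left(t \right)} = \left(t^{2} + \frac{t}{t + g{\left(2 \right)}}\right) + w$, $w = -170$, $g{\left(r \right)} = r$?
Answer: $-10897$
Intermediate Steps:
$m{\left(t \right)} = -170 + t^{2} + \frac{t}{2 + t}$ ($m{\left(t \right)} = \left(t^{2} + \frac{t}{t + 2}\right) - 170 = \left(t^{2} + \frac{t}{2 + t}\right) - 170 = -170 + t^{2} + \frac{t}{2 + t}$)
$- (\left(-7493 + m{\left(0 \left(-2\right) \right)}\right) + 18560) = - (\left(-7493 + \frac{-340 + \left(0 \left(-2\right)\right)^{3} - 169 \cdot 0 \left(-2\right) + 2 \left(0 \left(-2\right)\right)^{2}}{2 + 0 \left(-2\right)}\right) + 18560) = - (\left(-7493 + \frac{-340 + 0^{3} - 0 + 2 \cdot 0^{2}}{2 + 0}\right) + 18560) = - (\left(-7493 + \frac{-340 + 0 + 0 + 2 \cdot 0}{2}\right) + 18560) = - (\left(-7493 + \frac{-340 + 0 + 0 + 0}{2}\right) + 18560) = - (\left(-7493 + \frac{1}{2} \left(-340\right)\right) + 18560) = - (\left(-7493 - 170\right) + 18560) = - (-7663 + 18560) = \left(-1\right) 10897 = -10897$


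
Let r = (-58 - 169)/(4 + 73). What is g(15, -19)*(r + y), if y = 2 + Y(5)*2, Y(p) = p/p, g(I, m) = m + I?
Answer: -324/77 ≈ -4.2078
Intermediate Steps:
g(I, m) = I + m
r = -227/77 ≈ -2.9481
Y(p) = 1
y = 4 (y = 2 + 1*2 = 2 + 2 = 4)
g(15, -19)*(r + y) = (15 - 19)*(-227/77 + 4) = -4*81/77 = -324/77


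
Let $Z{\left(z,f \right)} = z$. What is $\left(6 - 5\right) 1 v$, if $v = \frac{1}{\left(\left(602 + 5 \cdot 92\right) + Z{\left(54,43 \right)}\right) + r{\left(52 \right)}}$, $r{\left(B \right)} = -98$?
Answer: $\frac{1}{1018} \approx 0.00098232$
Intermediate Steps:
$v = \frac{1}{1018}$ ($v = \frac{1}{\left(\left(602 + 5 \cdot 92\right) + 54\right) - 98} = \frac{1}{\left(\left(602 + 460\right) + 54\right) - 98} = \frac{1}{\left(1062 + 54\right) - 98} = \frac{1}{1116 - 98} = \frac{1}{1018} \approx 0.00098232$)
$\left(6 - 5\right) 1 v = \left(6 - 5\right) 1 \cdot \frac{1}{1018} = 1 \cdot 1 \cdot \frac{1}{1018} = 1 \cdot \frac{1}{1018} = \frac{1}{1018}$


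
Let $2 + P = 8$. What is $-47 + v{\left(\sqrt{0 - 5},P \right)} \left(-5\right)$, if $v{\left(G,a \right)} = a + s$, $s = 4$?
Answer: $-97$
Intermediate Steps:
$P = 6$ ($P = -2 + 8 = 6$)
$v{\left(G,a \right)} = 4 + a$ ($v{\left(G,a \right)} = a + 4 = 4 + a$)
$-47 + v{\left(\sqrt{0 - 5},P \right)} \left(-5\right) = -47 + \left(4 + 6\right) \left(-5\right) = -47 + 10 \left(-5\right) = -47 - 50 = -97$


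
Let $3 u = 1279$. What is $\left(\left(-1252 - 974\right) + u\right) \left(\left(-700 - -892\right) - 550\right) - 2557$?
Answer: $\frac{1925171}{3} \approx 6.4172 \cdot 10^{5}$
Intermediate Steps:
$u = \frac{1279}{3}$ ($u = \frac{1}{3} \cdot 1279 = \frac{1279}{3} \approx 426.33$)
$\left(\left(-1252 - 974\right) + u\right) \left(\left(-700 - -892\right) - 550\right) - 2557 = \left(\left(-1252 - 974\right) + \frac{1279}{3}\right) \left(\left(-700 - -892\right) - 550\right) - 2557 = \left(\left(-1252 - 974\right) + \frac{1279}{3}\right) \left(\left(-700 + 892\right) - 550\right) - 2557 = \left(-2226 + \frac{1279}{3}\right) \left(192 - 550\right) - 2557 = \left(- \frac{5399}{3}\right) \left(-358\right) - 2557 = \frac{1932842}{3} - 2557 = \frac{1925171}{3}$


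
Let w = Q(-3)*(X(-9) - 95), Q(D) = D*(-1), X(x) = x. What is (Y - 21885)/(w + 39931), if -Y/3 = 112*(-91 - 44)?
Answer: 23475/39619 ≈ 0.59252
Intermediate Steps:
Q(D) = -D
w = -312 (w = (-1*(-3))*(-9 - 95) = 3*(-104) = -312)
Y = 45360 (Y = -336*(-91 - 44) = -336*(-135) = -3*(-15120) = 45360)
(Y - 21885)/(w + 39931) = (45360 - 21885)/(-312 + 39931) = 23475/39619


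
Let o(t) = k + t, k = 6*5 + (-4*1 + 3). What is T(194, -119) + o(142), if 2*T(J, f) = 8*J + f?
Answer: 1775/2 ≈ 887.50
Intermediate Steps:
k = 29 (k = 30 + (-4 + 3) = 30 - 1 = 29)
T(J, f) = f/2 + 4*J (T(J, f) = (8*J + f)/2 = (f + 8*J)/2 = f/2 + 4*J)
o(t) = 29 + t
T(194, -119) + o(142) = ((½)*(-119) + 4*194) + (29 + 142) = (-119/2 + 776) + 171 = 1433/2 + 171 = 1775/2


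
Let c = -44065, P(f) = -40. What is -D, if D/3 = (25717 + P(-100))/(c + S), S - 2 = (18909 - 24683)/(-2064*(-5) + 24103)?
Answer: 2651638113/1516786423 ≈ 1.7482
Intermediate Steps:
S = 63072/34423 (S = 2 + (18909 - 24683)/(-2064*(-5) + 24103) = 2 - 5774/(10320 + 24103) = 2 - 5774/34423 = 63072/34423 ≈ 1.8323)
D = -2651638113/1516786423 (D = 3*((25717 - 40)/(-44065 + 63072/34423)) = 3*(25677/(-1516786423/34423)) = 3*(25677*(-34423/1516786423)) = 3*(-883879371/1516786423) = -2651638113/1516786423 ≈ -1.7482)
-D = -1*(-2651638113/1516786423) = 2651638113/1516786423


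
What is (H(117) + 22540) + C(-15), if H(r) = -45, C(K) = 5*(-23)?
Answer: 22380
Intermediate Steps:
C(K) = -115
(H(117) + 22540) + C(-15) = (-45 + 22540) - 115 = 22495 - 115 = 22380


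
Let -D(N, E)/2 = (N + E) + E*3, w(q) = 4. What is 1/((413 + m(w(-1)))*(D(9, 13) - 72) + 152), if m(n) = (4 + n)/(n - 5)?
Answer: -1/78418 ≈ -1.2752e-5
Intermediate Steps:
m(n) = (4 + n)/(-5 + n)
D(N, E) = -8*E - 2*N (D(N, E) = -2*((N + E) + E*3) = -2*((E + N) + 3*E) = -2*(N + 4*E) = -8*E - 2*N)
1/((413 + m(w(-1)))*(D(9, 13) - 72) + 152) = 1/((413 + (4 + 4)/(-5 + 4))*((-8*13 - 2*9) - 72) + 152) = 1/((413 + 8/(-1))*((-104 - 18) - 72) + 152) = 1/((413 - 1*8)*(-122 - 72) + 152) = 1/((413 - 8)*(-194) + 152) = 1/(405*(-194) + 152) = 1/(-78570 + 152) = 1/(-78418) = -1/78418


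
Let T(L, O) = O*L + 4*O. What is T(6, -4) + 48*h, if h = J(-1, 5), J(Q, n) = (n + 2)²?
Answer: 2312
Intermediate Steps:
J(Q, n) = (2 + n)²
T(L, O) = 4*O + L*O (T(L, O) = L*O + 4*O = 4*O + L*O)
h = 49 (h = (2 + 5)² = 7² = 49)
T(6, -4) + 48*h = -4*(4 + 6) + 48*49 = -4*10 + 2352 = -40 + 2352 = 2312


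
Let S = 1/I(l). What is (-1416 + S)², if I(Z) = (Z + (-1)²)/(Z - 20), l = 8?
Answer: 18079504/9 ≈ 2.0088e+6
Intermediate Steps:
I(Z) = (1 + Z)/(-20 + Z) (I(Z) = (Z + 1)/(-20 + Z) = (1 + Z)/(-20 + Z))
S = -4/3 (S = 1/((1 + 8)/(-20 + 8)) = 1/(9/(-12)) = 1/(-1/12*9) = 1/(-¾) = -4/3 ≈ -1.3333)
(-1416 + S)² = (-1416 - 4/3)² = (-4252/3)² = 18079504/9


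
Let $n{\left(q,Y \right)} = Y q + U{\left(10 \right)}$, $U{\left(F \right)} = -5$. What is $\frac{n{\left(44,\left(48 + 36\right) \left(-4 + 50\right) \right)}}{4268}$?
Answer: $\frac{170011}{4268} \approx 39.834$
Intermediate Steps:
$n{\left(q,Y \right)} = -5 + Y q$ ($n{\left(q,Y \right)} = Y q - 5 = -5 + Y q$)
$\frac{n{\left(44,\left(48 + 36\right) \left(-4 + 50\right) \right)}}{4268} = \frac{-5 + \left(48 + 36\right) \left(-4 + 50\right) 44}{4268} = \left(-5 + 84 \cdot 46 \cdot 44\right) \frac{1}{4268} = \left(-5 + 3864 \cdot 44\right) \frac{1}{4268} = \left(-5 + 170016\right) \frac{1}{4268} = 170011 \cdot \frac{1}{4268} = \frac{170011}{4268}$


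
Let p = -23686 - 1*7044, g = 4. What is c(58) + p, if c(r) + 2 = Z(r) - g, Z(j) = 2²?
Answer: -30732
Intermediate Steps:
Z(j) = 4
p = -30730 (p = -23686 - 7044 = -30730)
c(r) = -2 (c(r) = -2 + (4 - 1*4) = -2 + (4 - 4) = -2 + 0 = -2)
c(58) + p = -2 - 30730 = -30732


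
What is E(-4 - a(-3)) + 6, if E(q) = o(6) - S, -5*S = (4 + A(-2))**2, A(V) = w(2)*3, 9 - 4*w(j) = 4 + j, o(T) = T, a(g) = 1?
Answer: 317/16 ≈ 19.813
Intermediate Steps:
w(j) = 5/4 - j/4 (w(j) = 9/4 - (4 + j)/4 = 9/4 + (-1 - j/4) = 5/4 - j/4)
A(V) = 9/4 (A(V) = (5/4 - 1/4*2)*3 = (5/4 - 1/2)*3 = (3/4)*3 = 9/4)
S = -125/16 (S = -(4 + 9/4)**2/5 = -(25/4)**2/5 = -1/5*625/16 = -125/16 ≈ -7.8125)
E(q) = 221/16 (E(q) = 6 - 1*(-125/16) = 6 + 125/16 = 221/16)
E(-4 - a(-3)) + 6 = 221/16 + 6 = 317/16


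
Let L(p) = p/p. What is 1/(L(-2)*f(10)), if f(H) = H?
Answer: ⅒ ≈ 0.10000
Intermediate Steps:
L(p) = 1
1/(L(-2)*f(10)) = 1/(1*10) = 1/10 = ⅒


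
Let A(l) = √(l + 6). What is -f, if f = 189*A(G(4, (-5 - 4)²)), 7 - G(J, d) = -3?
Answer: -756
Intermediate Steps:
G(J, d) = 10 (G(J, d) = 7 - 1*(-3) = 7 + 3 = 10)
A(l) = √(6 + l)
f = 756 (f = 189*√(6 + 10) = 189*√16 = 189*4 = 756)
-f = -1*756 = -756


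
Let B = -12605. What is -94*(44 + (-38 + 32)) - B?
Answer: 9033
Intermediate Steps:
-94*(44 + (-38 + 32)) - B = -94*(44 + (-38 + 32)) - 1*(-12605) = -94*(44 - 6) + 12605 = -94*38 + 12605 = -3572 + 12605 = 9033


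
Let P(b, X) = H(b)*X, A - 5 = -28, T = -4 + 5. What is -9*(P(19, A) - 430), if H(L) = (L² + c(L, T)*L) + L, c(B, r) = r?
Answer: 86463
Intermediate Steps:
T = 1
A = -23 (A = 5 - 28 = -23)
H(L) = L² + 2*L (H(L) = (L² + 1*L) + L = (L² + L) + L = (L + L²) + L = L² + 2*L)
P(b, X) = X*b*(2 + b) (P(b, X) = (b*(2 + b))*X = X*b*(2 + b))
-9*(P(19, A) - 430) = -9*(-23*19*(2 + 19) - 430) = -9*(-23*19*21 - 430) = -9*(-9177 - 430) = -9*(-9607) = -1*(-86463) = 86463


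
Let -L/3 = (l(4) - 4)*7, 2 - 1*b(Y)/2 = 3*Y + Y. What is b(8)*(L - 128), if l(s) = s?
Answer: 7680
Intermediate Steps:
b(Y) = 4 - 8*Y (b(Y) = 4 - 2*(3*Y + Y) = 4 - 8*Y)
L = 0 (L = -3*(4 - 4)*7 = -0*7 = -3*0 = 0)
b(8)*(L - 128) = (4 - 8*8)*(0 - 128) = (4 - 64)*(-128) = -60*(-128) = 7680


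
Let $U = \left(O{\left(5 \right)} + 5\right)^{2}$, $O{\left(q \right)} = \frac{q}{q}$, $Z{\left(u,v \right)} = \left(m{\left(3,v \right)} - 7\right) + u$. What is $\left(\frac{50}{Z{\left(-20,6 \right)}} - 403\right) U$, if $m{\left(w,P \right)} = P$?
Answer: $- \frac{102156}{7} \approx -14594.0$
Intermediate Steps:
$Z{\left(u,v \right)} = -7 + u + v$ ($Z{\left(u,v \right)} = \left(v - 7\right) + u = \left(-7 + v\right) + u = -7 + u + v$)
$O{\left(q \right)} = 1$
$U = 36$ ($U = \left(1 + 5\right)^{2} = 6^{2} = 36$)
$\left(\frac{50}{Z{\left(-20,6 \right)}} - 403\right) U = \left(\frac{50}{-7 - 20 + 6} - 403\right) 36 = \left(\frac{50}{-21} - 403\right) 36 = \left(50 \left(- \frac{1}{21}\right) - 403\right) 36 = \left(- \frac{50}{21} - 403\right) 36 = \left(- \frac{8513}{21}\right) 36 = - \frac{102156}{7}$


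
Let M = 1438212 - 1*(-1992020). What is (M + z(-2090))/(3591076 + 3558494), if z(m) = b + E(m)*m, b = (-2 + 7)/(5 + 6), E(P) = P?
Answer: 85781657/78645270 ≈ 1.0907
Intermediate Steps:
b = 5/11 ≈ 0.45455
z(m) = 5/11 + m² (z(m) = 5/11 + m*m = 5/11 + m²)
M = 3430232 (M = 1438212 + 1992020 = 3430232)
(M + z(-2090))/(3591076 + 3558494) = (3430232 + (5/11 + (-2090)²))/(3591076 + 3558494) = (3430232 + (5/11 + 4368100))/7149570 = (3430232 + 48049105/11)*(1/7149570) = (85781657/11)*(1/7149570) = 85781657/78645270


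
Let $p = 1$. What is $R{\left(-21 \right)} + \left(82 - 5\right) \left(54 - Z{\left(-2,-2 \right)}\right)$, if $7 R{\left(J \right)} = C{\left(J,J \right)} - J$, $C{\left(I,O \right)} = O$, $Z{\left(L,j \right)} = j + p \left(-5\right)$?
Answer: $4697$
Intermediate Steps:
$Z{\left(L,j \right)} = -5 + j$ ($Z{\left(L,j \right)} = j + 1 \left(-5\right) = j - 5 = -5 + j$)
$R{\left(J \right)} = 0$ ($R{\left(J \right)} = \frac{J - J}{7} = \frac{1}{7} \cdot 0 = 0$)
$R{\left(-21 \right)} + \left(82 - 5\right) \left(54 - Z{\left(-2,-2 \right)}\right) = 0 + \left(82 - 5\right) \left(54 - \left(-5 - 2\right)\right) = 0 + 77 \left(54 - -7\right) = 0 + 77 \left(54 + 7\right) = 0 + 77 \cdot 61 = 0 + 4697 = 4697$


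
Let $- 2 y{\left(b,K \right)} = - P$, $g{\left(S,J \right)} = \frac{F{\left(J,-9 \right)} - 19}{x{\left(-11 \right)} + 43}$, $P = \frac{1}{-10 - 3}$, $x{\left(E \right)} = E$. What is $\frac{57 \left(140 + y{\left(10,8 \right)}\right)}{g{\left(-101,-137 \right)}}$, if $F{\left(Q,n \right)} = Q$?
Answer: $- \frac{276564}{169} \approx -1636.5$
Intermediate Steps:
$P = - \frac{1}{13}$ ($P = \frac{1}{-13} = - \frac{1}{13} \approx -0.076923$)
$g{\left(S,J \right)} = - \frac{19}{32} + \frac{J}{32}$ ($g{\left(S,J \right)} = \frac{J - 19}{-11 + 43} = \frac{-19 + J}{32} = \left(-19 + J\right) \frac{1}{32} = - \frac{19}{32} + \frac{J}{32}$)
$y{\left(b,K \right)} = - \frac{1}{26}$ ($y{\left(b,K \right)} = - \frac{\left(-1\right) \left(- \frac{1}{13}\right)}{2} = \left(- \frac{1}{2}\right) \frac{1}{13} = - \frac{1}{26}$)
$\frac{57 \left(140 + y{\left(10,8 \right)}\right)}{g{\left(-101,-137 \right)}} = \frac{57 \left(140 - \frac{1}{26}\right)}{- \frac{19}{32} + \frac{1}{32} \left(-137\right)} = \frac{57 \cdot \frac{3639}{26}}{- \frac{19}{32} - \frac{137}{32}} = \frac{207423}{26 \left(- \frac{39}{8}\right)} = \frac{207423}{26} \left(- \frac{8}{39}\right) = - \frac{276564}{169}$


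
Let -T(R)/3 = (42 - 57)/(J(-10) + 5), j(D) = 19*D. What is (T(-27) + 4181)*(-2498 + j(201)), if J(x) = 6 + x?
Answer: 5582546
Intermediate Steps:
T(R) = 45 (T(R) = -3*(42 - 57)/((6 - 10) + 5) = -(-45)/(-4 + 5) = -(-45)/1 = -(-45) = -3*(-15) = 45)
(T(-27) + 4181)*(-2498 + j(201)) = (45 + 4181)*(-2498 + 19*201) = 4226*(-2498 + 3819) = 4226*1321 = 5582546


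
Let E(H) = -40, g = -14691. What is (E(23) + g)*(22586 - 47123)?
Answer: 361454547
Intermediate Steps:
(E(23) + g)*(22586 - 47123) = (-40 - 14691)*(22586 - 47123) = -14731*(-24537) = 361454547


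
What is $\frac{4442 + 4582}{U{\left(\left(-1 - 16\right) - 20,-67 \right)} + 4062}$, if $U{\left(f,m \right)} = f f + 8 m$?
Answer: $\frac{9024}{4895} \approx 1.8435$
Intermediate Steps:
$U{\left(f,m \right)} = f^{2} + 8 m$
$\frac{4442 + 4582}{U{\left(\left(-1 - 16\right) - 20,-67 \right)} + 4062} = \frac{4442 + 4582}{\left(\left(\left(-1 - 16\right) - 20\right)^{2} + 8 \left(-67\right)\right) + 4062} = \frac{9024}{\left(\left(-17 - 20\right)^{2} - 536\right) + 4062} = \frac{9024}{\left(\left(-37\right)^{2} - 536\right) + 4062} = \frac{9024}{\left(1369 - 536\right) + 4062} = \frac{9024}{833 + 4062} = \frac{9024}{4895}$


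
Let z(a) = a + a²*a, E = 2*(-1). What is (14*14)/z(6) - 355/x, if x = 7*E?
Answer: 40777/1554 ≈ 26.240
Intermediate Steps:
E = -2
z(a) = a + a³
x = -14 (x = 7*(-2) = -14)
(14*14)/z(6) - 355/x = (14*14)/(6 + 6³) - 355/(-14) = 196/(6 + 216) - 355*(-1/14) = 196/222 + 355/14 = 196*(1/222) + 355/14 = 98/111 + 355/14 = 40777/1554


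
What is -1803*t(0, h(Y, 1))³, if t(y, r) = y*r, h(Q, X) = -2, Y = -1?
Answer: 0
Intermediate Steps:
t(y, r) = r*y
-1803*t(0, h(Y, 1))³ = -1803*(-2*0)³ = -1803*0³ = -1803*0 = 0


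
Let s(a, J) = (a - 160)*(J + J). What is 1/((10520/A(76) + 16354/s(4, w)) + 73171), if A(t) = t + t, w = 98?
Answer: 22344/1636467313 ≈ 1.3654e-5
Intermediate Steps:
s(a, J) = 2*J*(-160 + a) (s(a, J) = (-160 + a)*(2*J) = 2*J*(-160 + a))
A(t) = 2*t
1/((10520/A(76) + 16354/s(4, w)) + 73171) = 1/((10520/((2*76)) + 16354/((2*98*(-160 + 4)))) + 73171) = 1/((10520/152 + 16354/((2*98*(-156)))) + 73171) = 1/((10520*(1/152) + 16354/(-30576)) + 73171) = 1/((1315/19 + 16354*(-1/30576)) + 73171) = 1/((1315/19 - 629/1176) + 73171) = 1/(1534489/22344 + 73171) = 1/(1636467313/22344) = 22344/1636467313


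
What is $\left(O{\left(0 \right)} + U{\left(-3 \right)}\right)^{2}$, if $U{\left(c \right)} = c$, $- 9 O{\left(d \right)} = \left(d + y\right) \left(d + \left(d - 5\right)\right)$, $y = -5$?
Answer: $\frac{2704}{81} \approx 33.383$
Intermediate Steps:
$O{\left(d \right)} = - \frac{\left(-5 + d\right) \left(-5 + 2 d\right)}{9}$ ($O{\left(d \right)} = - \frac{\left(d - 5\right) \left(d + \left(d - 5\right)\right)}{9} = - \frac{\left(-5 + d\right) \left(d + \left(d - 5\right)\right)}{9} = - \frac{\left(-5 + d\right) \left(d + \left(-5 + d\right)\right)}{9} = - \frac{\left(-5 + d\right) \left(-5 + 2 d\right)}{9}$)
$\left(O{\left(0 \right)} + U{\left(-3 \right)}\right)^{2} = \left(\left(- \frac{25}{9} - \frac{2 \cdot 0^{2}}{9} + \frac{5}{3} \cdot 0\right) - 3\right)^{2} = \left(\left(- \frac{25}{9} - 0 + 0\right) - 3\right)^{2} = \left(\left(- \frac{25}{9} + 0 + 0\right) - 3\right)^{2} = \left(- \frac{25}{9} - 3\right)^{2} = \left(- \frac{52}{9}\right)^{2} = \frac{2704}{81}$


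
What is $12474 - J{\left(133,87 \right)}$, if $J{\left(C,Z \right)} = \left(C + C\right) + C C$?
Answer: $-5481$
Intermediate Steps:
$J{\left(C,Z \right)} = C^{2} + 2 C$ ($J{\left(C,Z \right)} = 2 C + C^{2} = C^{2} + 2 C$)
$12474 - J{\left(133,87 \right)} = 12474 - 133 \left(2 + 133\right) = 12474 - 133 \cdot 135 = 12474 - 17955 = -5481$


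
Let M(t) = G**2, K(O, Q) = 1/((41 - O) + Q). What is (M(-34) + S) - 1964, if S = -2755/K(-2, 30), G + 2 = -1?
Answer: -203070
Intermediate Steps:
G = -3 (G = -2 - 1 = -3)
K(O, Q) = 1/(41 + Q - O)
M(t) = 9 (M(t) = (-3)**2 = 9)
S = -201115 (S = -2755/(1/(41 + 30 - 1*(-2))) = -2755/(1/(41 + 30 + 2)) = -2755/(1/73) = -2755/1/73 = -2755*73 = -201115)
(M(-34) + S) - 1964 = (9 - 201115) - 1964 = -201106 - 1964 = -203070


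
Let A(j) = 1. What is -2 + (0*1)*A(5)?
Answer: -2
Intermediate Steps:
-2 + (0*1)*A(5) = -2 + (0*1)*1 = -2 + 0*1 = -2 + 0 = -2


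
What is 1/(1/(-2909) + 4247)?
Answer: 2909/12354522 ≈ 0.00023546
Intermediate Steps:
1/(1/(-2909) + 4247) = 1/(-1/2909 + 4247) = 1/(12354522/2909) = 2909/12354522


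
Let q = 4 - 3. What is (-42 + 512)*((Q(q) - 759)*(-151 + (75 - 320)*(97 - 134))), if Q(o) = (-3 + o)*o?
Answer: -3188270380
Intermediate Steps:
q = 1
Q(o) = o*(-3 + o)
(-42 + 512)*((Q(q) - 759)*(-151 + (75 - 320)*(97 - 134))) = (-42 + 512)*((1*(-3 + 1) - 759)*(-151 + (75 - 320)*(97 - 134))) = 470*((1*(-2) - 759)*(-151 - 245*(-37))) = 470*((-2 - 759)*(-151 + 9065)) = 470*(-761*8914) = 470*(-6783554) = -3188270380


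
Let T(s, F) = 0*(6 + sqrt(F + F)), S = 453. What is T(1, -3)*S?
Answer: 0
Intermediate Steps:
T(s, F) = 0 (T(s, F) = 0*(6 + sqrt(2*F)) = 0*(6 + sqrt(2)*sqrt(F)) = 0)
T(1, -3)*S = 0*453 = 0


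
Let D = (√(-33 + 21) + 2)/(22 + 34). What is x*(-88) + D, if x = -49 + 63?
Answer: -34495/28 + I*√3/28 ≈ -1232.0 + 0.061859*I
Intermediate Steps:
D = 1/28 + I*√3/28 (D = (√(-12) + 2)/56 = (2*I*√3 + 2)*(1/56) = (2 + 2*I*√3)*(1/56) = 1/28 + I*√3/28 ≈ 0.035714 + 0.061859*I)
x = 14
x*(-88) + D = 14*(-88) + (1/28 + I*√3/28) = -1232 + (1/28 + I*√3/28) = -34495/28 + I*√3/28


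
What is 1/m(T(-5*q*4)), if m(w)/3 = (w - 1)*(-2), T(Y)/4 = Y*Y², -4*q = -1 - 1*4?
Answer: 1/375006 ≈ 2.6666e-6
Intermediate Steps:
q = 5/4 (q = -(-1 - 1*4)/4 = -(-1 - 4)/4 = -¼*(-5) = 5/4 ≈ 1.2500)
T(Y) = 4*Y³ (T(Y) = 4*(Y*Y²) = 4*Y³)
m(w) = 6 - 6*w (m(w) = 3*((w - 1)*(-2)) = 3*((-1 + w)*(-2)) = 3*(2 - 2*w) = 6 - 6*w)
1/m(T(-5*q*4)) = 1/(6 - 24*(-5*5/4*4)³) = 1/(6 - 24*(-25/4*4)³) = 1/(6 - 24*(-25)³) = 1/(6 - 24*(-15625)) = 1/(6 - 6*(-62500)) = 1/(6 + 375000) = 1/375006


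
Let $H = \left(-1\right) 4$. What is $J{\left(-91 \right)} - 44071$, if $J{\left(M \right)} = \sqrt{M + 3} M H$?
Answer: $-44071 + 728 i \sqrt{22} \approx -44071.0 + 3414.6 i$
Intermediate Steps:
$H = -4$
$J{\left(M \right)} = - 4 M \sqrt{3 + M}$ ($J{\left(M \right)} = \sqrt{M + 3} M \left(-4\right) = \sqrt{3 + M} M \left(-4\right) = M \sqrt{3 + M} \left(-4\right) = - 4 M \sqrt{3 + M}$)
$J{\left(-91 \right)} - 44071 = \left(-4\right) \left(-91\right) \sqrt{3 - 91} - 44071 = \left(-4\right) \left(-91\right) \sqrt{-88} - 44071 = \left(-4\right) \left(-91\right) 2 i \sqrt{22} - 44071 = 728 i \sqrt{22} - 44071 = -44071 + 728 i \sqrt{22}$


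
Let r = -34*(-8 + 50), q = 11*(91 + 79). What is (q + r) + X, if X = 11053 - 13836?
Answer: -2341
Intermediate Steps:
q = 1870 (q = 11*170 = 1870)
r = -1428 (r = -34*42 = -1428)
X = -2783
(q + r) + X = (1870 - 1428) - 2783 = 442 - 2783 = -2341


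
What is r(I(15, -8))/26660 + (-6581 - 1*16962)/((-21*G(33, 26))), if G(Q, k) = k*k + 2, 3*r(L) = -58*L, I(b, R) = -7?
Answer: 78697907/47448135 ≈ 1.6586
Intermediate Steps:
r(L) = -58*L/3 (r(L) = (-58*L)/3 = -58*L/3)
G(Q, k) = 2 + k² (G(Q, k) = k² + 2 = 2 + k²)
r(I(15, -8))/26660 + (-6581 - 1*16962)/((-21*G(33, 26))) = -58/3*(-7)/26660 + (-6581 - 1*16962)/((-21*(2 + 26²))) = (406/3)*(1/26660) + (-6581 - 16962)/((-21*(2 + 676))) = 203/39990 - 23543/((-21*678)) = 203/39990 - 23543/(-14238) = 203/39990 - 23543*(-1/14238) = 203/39990 + 23543/14238 = 78697907/47448135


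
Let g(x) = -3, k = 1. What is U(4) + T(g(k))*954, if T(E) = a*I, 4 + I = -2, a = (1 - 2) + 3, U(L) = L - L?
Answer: -11448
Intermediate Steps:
U(L) = 0
a = 2 (a = -1 + 3 = 2)
I = -6 (I = -4 - 2 = -6)
T(E) = -12 (T(E) = 2*(-6) = -12)
U(4) + T(g(k))*954 = 0 - 12*954 = 0 - 11448 = -11448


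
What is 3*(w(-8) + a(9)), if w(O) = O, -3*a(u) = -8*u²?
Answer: 624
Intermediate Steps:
a(u) = 8*u²/3 (a(u) = -(-8)*u²/3 = 8*u²/3)
3*(w(-8) + a(9)) = 3*(-8 + (8/3)*9²) = 3*(-8 + (8/3)*81) = 3*(-8 + 216) = 3*208 = 624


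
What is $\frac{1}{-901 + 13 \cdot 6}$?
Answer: $- \frac{1}{823} \approx -0.0012151$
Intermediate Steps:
$\frac{1}{-901 + 13 \cdot 6} = \frac{1}{-901 + 78} = \frac{1}{-823} = - \frac{1}{823}$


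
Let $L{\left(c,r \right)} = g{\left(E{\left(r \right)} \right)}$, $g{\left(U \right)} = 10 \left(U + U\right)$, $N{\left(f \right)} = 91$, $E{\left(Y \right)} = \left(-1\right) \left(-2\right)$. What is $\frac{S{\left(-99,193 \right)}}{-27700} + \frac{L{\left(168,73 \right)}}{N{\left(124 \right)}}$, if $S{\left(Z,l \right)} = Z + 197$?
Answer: $\frac{549541}{1260350} \approx 0.43602$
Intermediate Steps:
$E{\left(Y \right)} = 2$
$g{\left(U \right)} = 20 U$ ($g{\left(U \right)} = 10 \cdot 2 U = 20 U$)
$L{\left(c,r \right)} = 40$ ($L{\left(c,r \right)} = 20 \cdot 2 = 40$)
$S{\left(Z,l \right)} = 197 + Z$
$\frac{S{\left(-99,193 \right)}}{-27700} + \frac{L{\left(168,73 \right)}}{N{\left(124 \right)}} = \frac{197 - 99}{-27700} + \frac{40}{91} = 98 \left(- \frac{1}{27700}\right) + 40 \cdot \frac{1}{91} = - \frac{49}{13850} + \frac{40}{91} = \frac{549541}{1260350}$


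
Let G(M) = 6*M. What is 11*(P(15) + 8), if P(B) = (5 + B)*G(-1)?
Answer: -1232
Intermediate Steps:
P(B) = -30 - 6*B (P(B) = (5 + B)*(6*(-1)) = (5 + B)*(-6) = -30 - 6*B)
11*(P(15) + 8) = 11*((-30 - 6*15) + 8) = 11*((-30 - 90) + 8) = 11*(-120 + 8) = 11*(-112) = -1232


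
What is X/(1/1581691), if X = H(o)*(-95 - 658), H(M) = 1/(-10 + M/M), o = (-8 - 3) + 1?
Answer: 397004441/3 ≈ 1.3233e+8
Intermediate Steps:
o = -10 (o = -11 + 1 = -10)
H(M) = -⅑ (H(M) = 1/(-10 + 1) = 1/(-9) = -⅑)
X = 251/3 (X = -(-95 - 658)/9 = -⅑*(-753) = 251/3 ≈ 83.667)
X/(1/1581691) = 251/(3*(1/1581691)) = (251/3)*1581691 = 397004441/3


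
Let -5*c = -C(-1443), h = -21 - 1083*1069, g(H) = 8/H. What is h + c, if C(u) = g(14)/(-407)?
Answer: -16492120264/14245 ≈ -1.1577e+6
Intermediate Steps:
h = -1157748 (h = -21 - 1157727 = -1157748)
C(u) = -4/2849 (C(u) = (8/14)/(-407) = (8*(1/14))*(-1/407) = (4/7)*(-1/407) = -4/2849)
c = -4/14245 (c = -(-1)*(-4)/(5*2849) = -⅕*4/2849 = -4/14245 ≈ -0.00028080)
h + c = -1157748 - 4/14245 = -16492120264/14245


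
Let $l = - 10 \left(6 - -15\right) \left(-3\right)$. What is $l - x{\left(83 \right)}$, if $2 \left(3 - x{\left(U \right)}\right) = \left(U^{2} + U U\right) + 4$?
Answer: $7518$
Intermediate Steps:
$l = 630$ ($l = - 10 \left(6 + 15\right) \left(-3\right) = \left(-10\right) 21 \left(-3\right) = \left(-210\right) \left(-3\right) = 630$)
$x{\left(U \right)} = 1 - U^{2}$ ($x{\left(U \right)} = 3 - \frac{\left(U^{2} + U U\right) + 4}{2} = 3 - \frac{\left(U^{2} + U^{2}\right) + 4}{2} = 3 - \frac{2 U^{2} + 4}{2} = 3 - \frac{4 + 2 U^{2}}{2} = 3 - \left(2 + U^{2}\right) = 1 - U^{2}$)
$l - x{\left(83 \right)} = 630 - \left(1 - 83^{2}\right) = 630 - \left(1 - 6889\right) = 630 - -6888 = 630 + 6888 = 7518$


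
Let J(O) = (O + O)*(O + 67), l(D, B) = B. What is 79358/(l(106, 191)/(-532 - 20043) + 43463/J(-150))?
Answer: 1626259686600/35579813 ≈ 45707.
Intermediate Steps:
J(O) = 2*O*(67 + O) (J(O) = (2*O)*(67 + O) = 2*O*(67 + O))
79358/(l(106, 191)/(-532 - 20043) + 43463/J(-150)) = 79358/(191/(-532 - 20043) + 43463/((2*(-150)*(67 - 150)))) = 79358/(191/(-20575) + 43463/((2*(-150)*(-83)))) = 79358/(191*(-1/20575) + 43463/24900) = 79358/(-191/20575 + 43463*(1/24900)) = 79358/(-191/20575 + 43463/24900) = 79358/(35579813/20492700) = 79358*(20492700/35579813) = 1626259686600/35579813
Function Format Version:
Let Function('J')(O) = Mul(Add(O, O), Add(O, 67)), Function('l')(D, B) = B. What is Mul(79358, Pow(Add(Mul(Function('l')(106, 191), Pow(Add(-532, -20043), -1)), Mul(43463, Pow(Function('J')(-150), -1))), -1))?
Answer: Rational(1626259686600, 35579813) ≈ 45707.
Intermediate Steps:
Function('J')(O) = Mul(2, O, Add(67, O)) (Function('J')(O) = Mul(Mul(2, O), Add(67, O)) = Mul(2, O, Add(67, O)))
Mul(79358, Pow(Add(Mul(Function('l')(106, 191), Pow(Add(-532, -20043), -1)), Mul(43463, Pow(Function('J')(-150), -1))), -1)) = Mul(79358, Pow(Add(Mul(191, Pow(Add(-532, -20043), -1)), Mul(43463, Pow(Mul(2, -150, Add(67, -150)), -1))), -1)) = Mul(79358, Pow(Add(Mul(191, Pow(-20575, -1)), Mul(43463, Pow(Mul(2, -150, -83), -1))), -1)) = Mul(79358, Pow(Add(Mul(191, Rational(-1, 20575)), Mul(43463, Pow(24900, -1))), -1)) = Mul(79358, Pow(Add(Rational(-191, 20575), Mul(43463, Rational(1, 24900))), -1)) = Mul(79358, Pow(Add(Rational(-191, 20575), Rational(43463, 24900)), -1)) = Mul(79358, Pow(Rational(35579813, 20492700), -1)) = Mul(79358, Rational(20492700, 35579813)) = Rational(1626259686600, 35579813)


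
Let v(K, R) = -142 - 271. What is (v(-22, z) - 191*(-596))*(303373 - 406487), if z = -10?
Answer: -11695499222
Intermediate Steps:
v(K, R) = -413
(v(-22, z) - 191*(-596))*(303373 - 406487) = (-413 - 191*(-596))*(303373 - 406487) = (-413 + 113836)*(-103114) = 113423*(-103114) = -11695499222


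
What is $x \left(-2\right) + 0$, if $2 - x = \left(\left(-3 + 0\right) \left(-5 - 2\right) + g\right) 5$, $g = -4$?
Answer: $166$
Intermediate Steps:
$x = -83$ ($x = 2 - \left(\left(-3 + 0\right) \left(-5 - 2\right) - 4\right) 5 = 2 - \left(\left(-3\right) \left(-7\right) - 4\right) 5 = 2 - \left(21 - 4\right) 5 = 2 - 17 \cdot 5 = 2 - 85 = -83$)
$x \left(-2\right) + 0 = \left(-83\right) \left(-2\right) + 0 = 166 + 0 = 166$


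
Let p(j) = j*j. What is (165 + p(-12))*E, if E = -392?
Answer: -121128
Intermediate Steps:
p(j) = j²
(165 + p(-12))*E = (165 + (-12)²)*(-392) = (165 + 144)*(-392) = 309*(-392) = -121128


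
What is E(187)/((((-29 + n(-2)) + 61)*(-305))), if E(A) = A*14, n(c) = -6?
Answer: -1309/3965 ≈ -0.33014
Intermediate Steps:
E(A) = 14*A
E(187)/((((-29 + n(-2)) + 61)*(-305))) = (14*187)/((((-29 - 6) + 61)*(-305))) = 2618/(((-35 + 61)*(-305))) = 2618/((26*(-305))) = 2618/(-7930) = 2618*(-1/7930) = -1309/3965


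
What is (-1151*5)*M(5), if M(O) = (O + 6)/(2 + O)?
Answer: -63305/7 ≈ -9043.6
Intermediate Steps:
M(O) = (6 + O)/(2 + O)
(-1151*5)*M(5) = (-1151*5)*((6 + 5)/(2 + 5)) = -5755*11/7 = -63305/7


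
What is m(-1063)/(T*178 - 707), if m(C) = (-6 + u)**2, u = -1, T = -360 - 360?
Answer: -49/128867 ≈ -0.00038024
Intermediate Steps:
T = -720
m(C) = 49 (m(C) = (-6 - 1)**2 = (-7)**2 = 49)
m(-1063)/(T*178 - 707) = 49/(-720*178 - 707) = 49/(-128160 - 707) = 49/(-128867) = 49*(-1/128867) = -49/128867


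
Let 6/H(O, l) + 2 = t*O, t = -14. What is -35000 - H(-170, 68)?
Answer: -41615003/1189 ≈ -35000.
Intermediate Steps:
H(O, l) = 6/(-2 - 14*O)
-35000 - H(-170, 68) = -35000 - 3/(-1 - 7*(-170)) = -35000 - 3/(-1 + 1190) = -35000 - 3/1189 = -41615003/1189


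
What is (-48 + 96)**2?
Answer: 2304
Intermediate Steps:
(-48 + 96)**2 = 48**2 = 2304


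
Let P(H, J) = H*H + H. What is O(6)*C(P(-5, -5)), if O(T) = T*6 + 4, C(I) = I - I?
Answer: 0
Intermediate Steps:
P(H, J) = H + H² (P(H, J) = H² + H = H + H²)
C(I) = 0
O(T) = 4 + 6*T (O(T) = 6*T + 4 = 4 + 6*T)
O(6)*C(P(-5, -5)) = (4 + 6*6)*0 = (4 + 36)*0 = 40*0 = 0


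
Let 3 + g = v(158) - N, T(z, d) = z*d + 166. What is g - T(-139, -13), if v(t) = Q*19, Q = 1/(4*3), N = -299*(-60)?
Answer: -238973/12 ≈ -19914.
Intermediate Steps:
N = 17940
T(z, d) = 166 + d*z (T(z, d) = d*z + 166 = 166 + d*z)
Q = 1/12 ≈ 0.083333
v(t) = 19/12 (v(t) = (1/12)*19 = 19/12)
g = -215297/12 (g = -3 + (19/12 - 1*17940) = -3 + (19/12 - 17940) = -3 - 215261/12 = -215297/12 ≈ -17941.)
g - T(-139, -13) = -215297/12 - (166 - 13*(-139)) = -215297/12 - (166 + 1807) = -215297/12 - 1*1973 = -215297/12 - 1973 = -238973/12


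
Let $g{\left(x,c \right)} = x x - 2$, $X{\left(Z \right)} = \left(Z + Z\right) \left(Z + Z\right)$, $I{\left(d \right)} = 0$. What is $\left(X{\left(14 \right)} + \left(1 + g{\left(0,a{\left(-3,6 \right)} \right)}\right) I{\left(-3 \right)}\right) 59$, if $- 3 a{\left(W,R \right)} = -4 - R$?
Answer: $46256$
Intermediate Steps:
$a{\left(W,R \right)} = \frac{4}{3} + \frac{R}{3}$ ($a{\left(W,R \right)} = - \frac{-4 - R}{3} = \frac{4}{3} + \frac{R}{3}$)
$X{\left(Z \right)} = 4 Z^{2}$ ($X{\left(Z \right)} = 2 Z 2 Z = 4 Z^{2}$)
$g{\left(x,c \right)} = -2 + x^{2}$ ($g{\left(x,c \right)} = x^{2} - 2 = -2 + x^{2}$)
$\left(X{\left(14 \right)} + \left(1 + g{\left(0,a{\left(-3,6 \right)} \right)}\right) I{\left(-3 \right)}\right) 59 = \left(4 \cdot 14^{2} + \left(1 - \left(2 - 0^{2}\right)\right) 0\right) 59 = \left(4 \cdot 196 + \left(1 + \left(-2 + 0\right)\right) 0\right) 59 = \left(784 + \left(1 - 2\right) 0\right) 59 = \left(784 - 0\right) 59 = \left(784 + 0\right) 59 = 784 \cdot 59 = 46256$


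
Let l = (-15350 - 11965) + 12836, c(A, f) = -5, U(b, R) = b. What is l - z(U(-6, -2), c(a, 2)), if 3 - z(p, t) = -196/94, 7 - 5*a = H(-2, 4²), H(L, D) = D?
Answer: -680752/47 ≈ -14484.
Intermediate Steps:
a = -9/5 (a = 7/5 - ⅕*4² = 7/5 - ⅕*16 = 7/5 - 16/5 = -9/5 ≈ -1.8000)
z(p, t) = 239/47 (z(p, t) = 3 - (-196)/94 = 3 - 1*(-98/47) = 3 + 98/47 = 239/47)
l = -14479 (l = -27315 + 12836 = -14479)
l - z(U(-6, -2), c(a, 2)) = -14479 - 1*239/47 = -14479 - 239/47 = -680752/47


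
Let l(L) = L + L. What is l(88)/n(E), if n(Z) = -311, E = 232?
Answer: -176/311 ≈ -0.56592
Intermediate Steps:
l(L) = 2*L
l(88)/n(E) = (2*88)/(-311) = 176*(-1/311) = -176/311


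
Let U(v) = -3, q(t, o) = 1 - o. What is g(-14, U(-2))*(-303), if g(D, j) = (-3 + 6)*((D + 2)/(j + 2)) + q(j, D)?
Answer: -15453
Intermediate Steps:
g(D, j) = 1 - D + 3*(2 + D)/(2 + j) (g(D, j) = (-3 + 6)*((D + 2)/(j + 2)) + (1 - D) = 3*((2 + D)/(2 + j)) + (1 - D) = 3*(2 + D)/(2 + j) + (1 - D) = 1 - D + 3*(2 + D)/(2 + j))
g(-14, U(-2))*(-303) = ((8 - 14 - 1*(-3)*(-1 - 14))/(2 - 3))*(-303) = ((8 - 14 - 1*(-3)*(-15))/(-1))*(-303) = -(8 - 14 - 45)*(-303) = -1*(-51)*(-303) = 51*(-303) = -15453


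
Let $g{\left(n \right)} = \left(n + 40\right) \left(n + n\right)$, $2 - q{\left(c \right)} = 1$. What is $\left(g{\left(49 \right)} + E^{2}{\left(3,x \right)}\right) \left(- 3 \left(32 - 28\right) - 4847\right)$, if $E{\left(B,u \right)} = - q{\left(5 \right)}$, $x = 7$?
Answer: $-42385057$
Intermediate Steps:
$q{\left(c \right)} = 1$ ($q{\left(c \right)} = 2 - 1 = 1$)
$E{\left(B,u \right)} = -1$ ($E{\left(B,u \right)} = \left(-1\right) 1 = -1$)
$g{\left(n \right)} = 2 n \left(40 + n\right)$ ($g{\left(n \right)} = \left(40 + n\right) 2 n = 2 n \left(40 + n\right)$)
$\left(g{\left(49 \right)} + E^{2}{\left(3,x \right)}\right) \left(- 3 \left(32 - 28\right) - 4847\right) = \left(2 \cdot 49 \left(40 + 49\right) + \left(-1\right)^{2}\right) \left(- 3 \left(32 - 28\right) - 4847\right) = \left(2 \cdot 49 \cdot 89 + 1\right) \left(\left(-3\right) 4 - 4847\right) = \left(8722 + 1\right) \left(-12 - 4847\right) = 8723 \left(-4859\right) = -42385057$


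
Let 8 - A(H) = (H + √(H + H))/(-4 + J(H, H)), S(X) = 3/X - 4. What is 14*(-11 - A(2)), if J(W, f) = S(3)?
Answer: -274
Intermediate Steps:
S(X) = -4 + 3/X
J(W, f) = -3 (J(W, f) = -4 + 3/3 = -4 + 3*(⅓) = -4 + 1 = -3)
A(H) = 8 + H/7 + √2*√H/7 (A(H) = 8 - (H + √(H + H))/(-4 - 3) = 8 - (H + √(2*H))/(-7) = 8 - (H + √2*√H)*(-1)/7 = 8 - (-H/7 - √2*√H/7) = 8 + (H/7 + √2*√H/7) = 8 + H/7 + √2*√H/7)
14*(-11 - A(2)) = 14*(-11 - (8 + (⅐)*2 + √2*√2/7)) = 14*(-11 - (8 + 2/7 + 2/7)) = 14*(-11 - 1*60/7) = 14*(-11 - 60/7) = 14*(-137/7) = -274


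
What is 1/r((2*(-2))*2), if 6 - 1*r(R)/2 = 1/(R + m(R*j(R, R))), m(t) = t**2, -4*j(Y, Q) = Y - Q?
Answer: 4/49 ≈ 0.081633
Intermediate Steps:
j(Y, Q) = -Y/4 + Q/4 (j(Y, Q) = -(Y - Q)/4 = -Y/4 + Q/4)
r(R) = 12 - 2/R (r(R) = 12 - 2/(R + (R*(-R/4 + R/4))**2) = 12 - 2/(R + (R*0)**2) = 12 - 2/(R + 0**2) = 12 - 2/(R + 0) = 12 - 2/R)
1/r((2*(-2))*2) = 1/(12 - 2/((2*(-2))*2)) = 1/(12 - 2/((-4*2))) = 1/(12 - 2/(-8)) = 1/(12 - 2*(-1/8)) = 1/(12 + 1/4) = 1/(49/4) = 4/49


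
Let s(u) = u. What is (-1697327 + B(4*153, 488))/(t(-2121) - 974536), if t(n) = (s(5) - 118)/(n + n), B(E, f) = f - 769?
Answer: 654659376/375816509 ≈ 1.7420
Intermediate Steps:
B(E, f) = -769 + f
t(n) = -113/(2*n) (t(n) = (5 - 118)/(n + n) = -113*1/(2*n) = -113/(2*n))
(-1697327 + B(4*153, 488))/(t(-2121) - 974536) = (-1697327 + (-769 + 488))/(-113/2/(-2121) - 974536) = (-1697327 - 281)/(-113/2*(-1/2121) - 974536) = -1697608/(113/4242 - 974536) = -1697608/(-4133981599/4242) = -1697608*(-4242/4133981599) = 654659376/375816509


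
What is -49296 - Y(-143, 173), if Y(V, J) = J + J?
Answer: -49642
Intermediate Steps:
Y(V, J) = 2*J
-49296 - Y(-143, 173) = -49296 - 2*173 = -49296 - 1*346 = -49296 - 346 = -49642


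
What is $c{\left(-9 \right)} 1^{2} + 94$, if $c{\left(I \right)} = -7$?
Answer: $87$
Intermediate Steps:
$c{\left(-9 \right)} 1^{2} + 94 = - 7 \cdot 1^{2} + 94 = \left(-7\right) 1 + 94 = -7 + 94 = 87$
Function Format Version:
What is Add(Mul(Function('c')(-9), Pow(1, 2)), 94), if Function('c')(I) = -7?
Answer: 87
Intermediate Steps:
Add(Mul(Function('c')(-9), Pow(1, 2)), 94) = Add(Mul(-7, Pow(1, 2)), 94) = Add(Mul(-7, 1), 94) = Add(-7, 94) = 87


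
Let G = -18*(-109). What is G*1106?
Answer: 2169972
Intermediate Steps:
G = 1962
G*1106 = 1962*1106 = 2169972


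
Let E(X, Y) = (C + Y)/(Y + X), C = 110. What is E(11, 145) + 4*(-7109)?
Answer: -1478587/52 ≈ -28434.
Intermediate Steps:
E(X, Y) = (110 + Y)/(X + Y) (E(X, Y) = (110 + Y)/(Y + X) = (110 + Y)/(X + Y))
E(11, 145) + 4*(-7109) = (110 + 145)/(11 + 145) + 4*(-7109) = 255/156 - 28436 = (1/156)*255 - 28436 = 85/52 - 28436 = -1478587/52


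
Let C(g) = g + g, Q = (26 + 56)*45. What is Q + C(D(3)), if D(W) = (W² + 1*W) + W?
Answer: 3720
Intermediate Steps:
D(W) = W² + 2*W (D(W) = (W² + W) + W = (W + W²) + W = W² + 2*W)
Q = 3690 (Q = 82*45 = 3690)
C(g) = 2*g
Q + C(D(3)) = 3690 + 2*(3*(2 + 3)) = 3690 + 2*(3*5) = 3690 + 2*15 = 3690 + 30 = 3720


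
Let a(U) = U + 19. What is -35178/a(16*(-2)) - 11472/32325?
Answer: 29153326/10775 ≈ 2705.6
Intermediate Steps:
a(U) = 19 + U
-35178/a(16*(-2)) - 11472/32325 = -35178/(19 + 16*(-2)) - 11472/32325 = -35178/(19 - 32) - 11472*1/32325 = -35178/(-13) - 3824/10775 = -35178*(-1/13) - 3824/10775 = 2706 - 3824/10775 = 29153326/10775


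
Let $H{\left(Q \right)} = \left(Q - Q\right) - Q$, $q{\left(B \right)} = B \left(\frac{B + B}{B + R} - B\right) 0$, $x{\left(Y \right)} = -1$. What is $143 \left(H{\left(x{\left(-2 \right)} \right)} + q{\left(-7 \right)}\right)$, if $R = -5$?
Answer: $143$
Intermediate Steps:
$q{\left(B \right)} = 0$ ($q{\left(B \right)} = B \left(\frac{B + B}{B - 5} - B\right) 0 = B \left(\frac{2 B}{-5 + B} - B\right) 0 = B \left(- B + \frac{2 B}{-5 + B}\right) 0 = 0$)
$H{\left(Q \right)} = - Q$ ($H{\left(Q \right)} = 0 - Q = - Q$)
$143 \left(H{\left(x{\left(-2 \right)} \right)} + q{\left(-7 \right)}\right) = 143 \left(\left(-1\right) \left(-1\right) + 0\right) = 143 \left(1 + 0\right) = 143 \cdot 1 = 143$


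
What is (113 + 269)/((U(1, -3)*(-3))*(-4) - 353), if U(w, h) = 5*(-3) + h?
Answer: -382/569 ≈ -0.67135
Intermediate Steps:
U(w, h) = -15 + h
(113 + 269)/((U(1, -3)*(-3))*(-4) - 353) = (113 + 269)/(((-15 - 3)*(-3))*(-4) - 353) = 382/(-18*(-3)*(-4) - 353) = 382/(54*(-4) - 353) = 382/(-216 - 353) = 382/(-569) = 382*(-1/569) = -382/569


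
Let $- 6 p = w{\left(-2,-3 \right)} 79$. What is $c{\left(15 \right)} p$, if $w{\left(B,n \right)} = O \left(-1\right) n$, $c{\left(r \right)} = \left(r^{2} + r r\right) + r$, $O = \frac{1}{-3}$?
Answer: $\frac{12245}{2} \approx 6122.5$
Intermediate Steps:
$O = - \frac{1}{3} \approx -0.33333$
$c{\left(r \right)} = r + 2 r^{2}$ ($c{\left(r \right)} = \left(r^{2} + r^{2}\right) + r = 2 r^{2} + r = r + 2 r^{2}$)
$w{\left(B,n \right)} = \frac{n}{3}$ ($w{\left(B,n \right)} = \left(- \frac{1}{3}\right) \left(-1\right) n = \frac{n}{3}$)
$p = \frac{79}{6}$ ($p = - \frac{\frac{1}{3} \left(-3\right) 79}{6} = - \frac{\left(-1\right) 79}{6} = \left(- \frac{1}{6}\right) \left(-79\right) = \frac{79}{6} \approx 13.167$)
$c{\left(15 \right)} p = 15 \left(1 + 2 \cdot 15\right) \frac{79}{6} = 15 \left(1 + 30\right) \frac{79}{6} = 15 \cdot 31 \cdot \frac{79}{6} = 465 \cdot \frac{79}{6} = \frac{12245}{2}$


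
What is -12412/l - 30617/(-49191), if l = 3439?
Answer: -26592991/8903571 ≈ -2.9868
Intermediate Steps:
-12412/l - 30617/(-49191) = -12412/3439 - 30617/(-49191) = -12412*1/3439 - 30617*(-1/49191) = -12412/3439 + 30617/49191 = -26592991/8903571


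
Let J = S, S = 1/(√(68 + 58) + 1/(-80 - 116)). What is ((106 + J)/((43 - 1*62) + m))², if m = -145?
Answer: 65813891968175913/157540747210840900 + 7391490783516*√14/39385186802710225 ≈ 0.41846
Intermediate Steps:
S = 1/(-1/196 + 3*√14) (S = 1/(√126 + 1/(-196)) = 1/(3*√14 - 1/196) = 1/(-1/196 + 3*√14) ≈ 0.089128)
J = 196/4840415 + 115248*√14/4840415 ≈ 0.089128
((106 + J)/((43 - 1*62) + m))² = ((106 + (196/4840415 + 115248*√14/4840415))/((43 - 1*62) - 145))² = ((513084186/4840415 + 115248*√14/4840415)/((43 - 62) - 145))² = ((513084186/4840415 + 115248*√14/4840415)/(-19 - 145))² = ((513084186/4840415 + 115248*√14/4840415)/(-164))² = ((513084186/4840415 + 115248*√14/4840415)*(-1/164))² = (-256542093/396914030 - 28812*√14/198457015)²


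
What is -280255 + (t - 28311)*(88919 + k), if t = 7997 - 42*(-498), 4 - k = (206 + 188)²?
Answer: -40200681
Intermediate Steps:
k = -155232 (k = 4 - (206 + 188)² = 4 - 1*394² = 4 - 1*155236 = 4 - 155236 = -155232)
t = 28913 (t = 7997 + 20916 = 28913)
-280255 + (t - 28311)*(88919 + k) = -280255 + (28913 - 28311)*(88919 - 155232) = -280255 + 602*(-66313) = -280255 - 39920426 = -40200681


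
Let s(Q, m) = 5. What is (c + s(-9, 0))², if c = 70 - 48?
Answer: 729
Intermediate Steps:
c = 22
(c + s(-9, 0))² = (22 + 5)² = 27² = 729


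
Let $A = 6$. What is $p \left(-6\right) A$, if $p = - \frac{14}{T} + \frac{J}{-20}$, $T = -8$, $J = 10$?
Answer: $-45$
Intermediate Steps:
$p = \frac{5}{4}$ ($p = - \frac{14}{-8} + \frac{10}{-20} = \left(-14\right) \left(- \frac{1}{8}\right) + 10 \left(- \frac{1}{20}\right) = \frac{7}{4} - \frac{1}{2} = \frac{5}{4} \approx 1.25$)
$p \left(-6\right) A = \frac{5}{4} \left(-6\right) 6 = \left(- \frac{15}{2}\right) 6 = -45$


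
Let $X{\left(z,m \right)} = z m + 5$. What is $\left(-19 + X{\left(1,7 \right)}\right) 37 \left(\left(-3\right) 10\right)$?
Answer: $7770$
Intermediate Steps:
$X{\left(z,m \right)} = 5 + m z$ ($X{\left(z,m \right)} = m z + 5 = 5 + m z$)
$\left(-19 + X{\left(1,7 \right)}\right) 37 \left(\left(-3\right) 10\right) = \left(-19 + \left(5 + 7 \cdot 1\right)\right) 37 \left(\left(-3\right) 10\right) = \left(-19 + \left(5 + 7\right)\right) 37 \left(-30\right) = \left(-19 + 12\right) 37 \left(-30\right) = \left(-7\right) 37 \left(-30\right) = \left(-259\right) \left(-30\right) = 7770$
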